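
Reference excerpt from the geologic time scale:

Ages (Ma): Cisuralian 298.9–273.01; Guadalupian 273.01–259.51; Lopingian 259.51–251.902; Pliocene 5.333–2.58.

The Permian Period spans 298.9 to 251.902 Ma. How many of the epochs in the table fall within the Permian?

3

Epochs inside 298.9–251.902 Ma: Cisuralian, Guadalupian, Lopingian — 3 in total.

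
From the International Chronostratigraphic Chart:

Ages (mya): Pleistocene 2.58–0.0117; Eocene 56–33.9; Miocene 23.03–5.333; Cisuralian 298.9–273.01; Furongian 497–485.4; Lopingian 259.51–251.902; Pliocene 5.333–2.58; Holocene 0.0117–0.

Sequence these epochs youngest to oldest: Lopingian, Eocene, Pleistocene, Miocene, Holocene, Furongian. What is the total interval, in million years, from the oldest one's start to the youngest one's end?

Holocene → Pleistocene → Miocene → Eocene → Lopingian → Furongian; total span 497 Myr

From the excerpt: Lopingian 259.51–251.902; Eocene 56–33.9; Pleistocene 2.58–0.0117; Miocene 23.03–5.333; Holocene 0.0117–0; Furongian 497–485.4 (Ma).
Larger Ma is earlier, so the oldest is Furongian and the youngest is Holocene; youngest to oldest: Holocene, Pleistocene, Miocene, Eocene, Lopingian, Furongian.
Oldest start 497 minus youngest end 0 gives 497 Myr overall.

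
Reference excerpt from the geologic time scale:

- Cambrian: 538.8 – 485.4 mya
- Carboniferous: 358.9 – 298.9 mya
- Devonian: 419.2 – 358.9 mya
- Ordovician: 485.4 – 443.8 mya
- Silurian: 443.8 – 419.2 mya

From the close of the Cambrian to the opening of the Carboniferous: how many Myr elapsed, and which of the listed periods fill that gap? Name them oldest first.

126.5 million years; Ordovician, Silurian, Devonian

The Cambrian closes at 485.4 Ma and the Carboniferous opens at 358.9 Ma, so the interval is 485.4 − 358.9 = 126.5 Myr.
A period fits inside if it starts at or after 485.4 Ma and ends at or before 358.9 Ma; oldest first that gives Ordovician, Silurian, Devonian.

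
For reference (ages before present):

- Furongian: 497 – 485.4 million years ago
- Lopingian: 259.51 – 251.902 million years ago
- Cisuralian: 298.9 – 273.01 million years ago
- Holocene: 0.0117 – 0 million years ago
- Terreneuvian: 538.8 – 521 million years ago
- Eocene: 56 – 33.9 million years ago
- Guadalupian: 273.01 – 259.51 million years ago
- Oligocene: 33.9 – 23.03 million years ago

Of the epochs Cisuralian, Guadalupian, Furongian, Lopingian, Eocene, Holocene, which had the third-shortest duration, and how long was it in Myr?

Furongian, 11.6 million years

Start − end for each: Cisuralian 298.9 − 273.01 = 25.89; Guadalupian 273.01 − 259.51 = 13.5; Furongian 497 − 485.4 = 11.6; Lopingian 259.51 − 251.902 = 7.608; Eocene 56 − 33.9 = 22.1; Holocene 0.0117 − 0 = 0.0117.
Ranking these from shortest: Holocene < Lopingian < Furongian < Guadalupian < Eocene < Cisuralian.
Position 3 in that ranking is Furongian, which lasted 11.6 Myr.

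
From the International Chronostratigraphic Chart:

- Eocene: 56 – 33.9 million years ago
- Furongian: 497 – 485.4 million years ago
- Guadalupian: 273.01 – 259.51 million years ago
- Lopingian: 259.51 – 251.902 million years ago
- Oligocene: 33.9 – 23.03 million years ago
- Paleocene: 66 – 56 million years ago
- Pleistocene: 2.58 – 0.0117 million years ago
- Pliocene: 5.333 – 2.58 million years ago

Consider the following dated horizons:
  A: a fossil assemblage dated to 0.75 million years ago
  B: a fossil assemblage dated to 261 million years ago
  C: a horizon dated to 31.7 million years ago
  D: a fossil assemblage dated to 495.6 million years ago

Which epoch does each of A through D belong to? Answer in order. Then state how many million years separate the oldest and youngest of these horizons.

A — Pleistocene; B — Guadalupian; C — Oligocene; D — Furongian; span 494.85 million years

Match each age against the start–end ranges in the excerpt: A = 0.75 Ma → Pleistocene (2.58–0.0117); B = 261 Ma → Guadalupian (273.01–259.51); C = 31.7 Ma → Oligocene (33.9–23.03); D = 495.6 Ma → Furongian (497–485.4).
The largest age is 495.6 Ma and the smallest is 0.75 Ma; their difference is 494.85 Myr.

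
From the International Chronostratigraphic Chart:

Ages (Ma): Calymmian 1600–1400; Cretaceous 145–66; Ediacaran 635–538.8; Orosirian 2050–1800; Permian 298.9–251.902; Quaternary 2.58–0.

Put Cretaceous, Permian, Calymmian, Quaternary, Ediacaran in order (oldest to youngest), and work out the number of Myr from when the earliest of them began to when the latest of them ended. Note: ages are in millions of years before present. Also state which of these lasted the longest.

Start ages (Ma): Calymmian 1600, Ediacaran 635, Permian 298.9, Cretaceous 145, Quaternary 2.58.
Ordered oldest to youngest: Calymmian, Ediacaran, Permian, Cretaceous, Quaternary.
Span = 1600 − 0 = 1600 Myr.
Durations: Ediacaran 96.2, Cretaceous 79, Quaternary 2.58, Calymmian 200, Permian 46.998 → longest is Calymmian (200 Myr).

Calymmian, Ediacaran, Permian, Cretaceous, Quaternary; total span 1600 Myr; longest is Calymmian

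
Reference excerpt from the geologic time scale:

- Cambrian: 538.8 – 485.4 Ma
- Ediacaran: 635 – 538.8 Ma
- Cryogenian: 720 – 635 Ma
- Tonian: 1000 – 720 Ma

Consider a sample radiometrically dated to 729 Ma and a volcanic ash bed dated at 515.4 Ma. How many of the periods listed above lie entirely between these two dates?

2

729 Ma sits inside the Tonian (1000–720) and 515.4 Ma inside the Cambrian (538.8–485.4); neither of those is wholly between the two dates.
The listed periods lying completely between them are Cryogenian, Ediacaran — 2 in all.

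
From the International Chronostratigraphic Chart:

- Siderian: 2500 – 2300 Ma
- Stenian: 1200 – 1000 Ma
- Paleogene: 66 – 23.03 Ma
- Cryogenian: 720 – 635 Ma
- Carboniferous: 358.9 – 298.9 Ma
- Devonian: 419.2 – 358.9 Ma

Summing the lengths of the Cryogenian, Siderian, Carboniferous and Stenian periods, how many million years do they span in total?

545 million years

Each duration: Cryogenian = 85; Siderian = 200; Carboniferous = 60; Stenian = 200.
Sum: 85 + 200 + 60 + 200 = 545 Myr.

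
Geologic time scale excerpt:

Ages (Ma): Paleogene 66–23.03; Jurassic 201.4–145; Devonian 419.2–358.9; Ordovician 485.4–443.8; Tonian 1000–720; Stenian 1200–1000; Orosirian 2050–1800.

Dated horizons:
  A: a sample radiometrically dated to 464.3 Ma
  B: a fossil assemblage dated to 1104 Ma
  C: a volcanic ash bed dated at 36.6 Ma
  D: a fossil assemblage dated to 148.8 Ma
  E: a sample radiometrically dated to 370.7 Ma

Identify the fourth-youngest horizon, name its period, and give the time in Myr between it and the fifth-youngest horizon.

A, in the Ordovician; 639.7 million years to B

Smaller Ma means younger, so youngest first: C 36.6 < D 148.8 < E 370.7 < A 464.3 < B 1104.
Counting 4 along gives A (464.3 Ma); the excerpt puts that inside the Ordovician, 485.4–443.8 Ma.
Next in line is B (1104 Ma), and 1104 − 464.3 = 639.7 Myr.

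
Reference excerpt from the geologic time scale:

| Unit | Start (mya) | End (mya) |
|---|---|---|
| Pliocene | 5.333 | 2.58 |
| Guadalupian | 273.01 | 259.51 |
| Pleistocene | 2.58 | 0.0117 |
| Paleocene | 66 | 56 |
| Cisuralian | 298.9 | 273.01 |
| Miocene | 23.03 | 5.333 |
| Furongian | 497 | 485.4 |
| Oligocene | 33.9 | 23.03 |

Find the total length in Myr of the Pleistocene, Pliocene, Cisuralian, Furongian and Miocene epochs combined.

60.5083 million years

Each duration: Pleistocene = 2.5683; Pliocene = 2.753; Cisuralian = 25.89; Furongian = 11.6; Miocene = 17.697.
Sum: 2.5683 + 2.753 + 25.89 + 11.6 + 17.697 = 60.5083 Myr.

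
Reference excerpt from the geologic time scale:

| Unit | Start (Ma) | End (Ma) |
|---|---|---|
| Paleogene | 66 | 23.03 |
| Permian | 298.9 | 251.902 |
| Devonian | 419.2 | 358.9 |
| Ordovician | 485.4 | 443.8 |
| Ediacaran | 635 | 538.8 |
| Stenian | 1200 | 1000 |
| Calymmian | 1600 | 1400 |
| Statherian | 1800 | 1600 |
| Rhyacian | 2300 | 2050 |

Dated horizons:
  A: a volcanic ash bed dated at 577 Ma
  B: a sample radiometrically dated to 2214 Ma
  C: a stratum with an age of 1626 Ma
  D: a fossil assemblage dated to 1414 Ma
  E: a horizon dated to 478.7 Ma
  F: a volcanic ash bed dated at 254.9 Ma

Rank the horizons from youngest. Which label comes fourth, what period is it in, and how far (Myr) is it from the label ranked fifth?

D, in the Calymmian; 212 million years to C

Smaller Ma means younger, so youngest first: F 254.9 < E 478.7 < A 577 < D 1414 < C 1626 < B 2214.
Counting 4 along gives D (1414 Ma); the excerpt puts that inside the Calymmian, 1600–1400 Ma.
Next in line is C (1626 Ma), and 1626 − 1414 = 212 Myr.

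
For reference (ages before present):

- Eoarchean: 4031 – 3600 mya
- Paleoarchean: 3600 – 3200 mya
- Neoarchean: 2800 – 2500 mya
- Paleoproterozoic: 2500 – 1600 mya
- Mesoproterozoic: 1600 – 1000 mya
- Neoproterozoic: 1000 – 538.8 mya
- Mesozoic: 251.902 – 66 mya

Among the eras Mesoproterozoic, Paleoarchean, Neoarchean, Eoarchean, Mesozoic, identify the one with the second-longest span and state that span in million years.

Eoarchean, 431 million years

Start − end for each: Mesoproterozoic 1600 − 1000 = 600; Paleoarchean 3600 − 3200 = 400; Neoarchean 2800 − 2500 = 300; Eoarchean 4031 − 3600 = 431; Mesozoic 251.902 − 66 = 185.902.
Ranking these from longest: Mesoproterozoic > Eoarchean > Paleoarchean > Neoarchean > Mesozoic.
Position 2 in that ranking is Eoarchean, which lasted 431 Myr.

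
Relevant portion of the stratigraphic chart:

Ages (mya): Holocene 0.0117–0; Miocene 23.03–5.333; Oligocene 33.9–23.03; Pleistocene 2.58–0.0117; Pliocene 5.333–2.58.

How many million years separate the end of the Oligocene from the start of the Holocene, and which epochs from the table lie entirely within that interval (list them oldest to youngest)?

The Oligocene closes at 23.03 Ma and the Holocene opens at 0.0117 Ma, so the interval is 23.03 − 0.0117 = 23.0183 Myr.
An epoch fits inside if it starts at or after 23.03 Ma and ends at or before 0.0117 Ma; oldest first that gives Miocene, Pliocene, Pleistocene.

23.0183 million years; Miocene, Pliocene, Pleistocene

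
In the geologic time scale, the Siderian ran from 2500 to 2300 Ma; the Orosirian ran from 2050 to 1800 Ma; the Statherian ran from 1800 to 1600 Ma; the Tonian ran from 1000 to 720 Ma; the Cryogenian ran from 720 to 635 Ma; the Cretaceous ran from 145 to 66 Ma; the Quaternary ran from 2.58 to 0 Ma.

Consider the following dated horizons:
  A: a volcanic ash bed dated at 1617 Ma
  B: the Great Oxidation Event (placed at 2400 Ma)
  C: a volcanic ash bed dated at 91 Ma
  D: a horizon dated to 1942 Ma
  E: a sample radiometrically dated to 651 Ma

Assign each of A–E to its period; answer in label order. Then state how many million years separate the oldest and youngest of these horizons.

A — Statherian; B — Siderian; C — Cretaceous; D — Orosirian; E — Cryogenian; span 2309 million years

Match each age against the start–end ranges in the excerpt: A = 1617 Ma → Statherian (1800–1600); B = 2400 Ma → Siderian (2500–2300); C = 91 Ma → Cretaceous (145–66); D = 1942 Ma → Orosirian (2050–1800); E = 651 Ma → Cryogenian (720–635).
The largest age is 2400 Ma and the smallest is 91 Ma; their difference is 2309 Myr.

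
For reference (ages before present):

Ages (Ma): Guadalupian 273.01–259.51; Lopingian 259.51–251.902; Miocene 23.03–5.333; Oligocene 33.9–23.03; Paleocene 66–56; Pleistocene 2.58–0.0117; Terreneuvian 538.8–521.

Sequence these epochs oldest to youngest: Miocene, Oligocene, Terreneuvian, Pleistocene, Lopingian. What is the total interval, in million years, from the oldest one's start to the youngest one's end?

Terreneuvian, Lopingian, Oligocene, Miocene, Pleistocene; total span 538.7883 Myr

From the excerpt: Miocene 23.03–5.333; Oligocene 33.9–23.03; Terreneuvian 538.8–521; Pleistocene 2.58–0.0117; Lopingian 259.51–251.902 (Ma).
Larger Ma is earlier, so the oldest is Terreneuvian and the youngest is Pleistocene; oldest to youngest: Terreneuvian, Lopingian, Oligocene, Miocene, Pleistocene.
Oldest start 538.8 minus youngest end 0.0117 gives 538.7883 Myr overall.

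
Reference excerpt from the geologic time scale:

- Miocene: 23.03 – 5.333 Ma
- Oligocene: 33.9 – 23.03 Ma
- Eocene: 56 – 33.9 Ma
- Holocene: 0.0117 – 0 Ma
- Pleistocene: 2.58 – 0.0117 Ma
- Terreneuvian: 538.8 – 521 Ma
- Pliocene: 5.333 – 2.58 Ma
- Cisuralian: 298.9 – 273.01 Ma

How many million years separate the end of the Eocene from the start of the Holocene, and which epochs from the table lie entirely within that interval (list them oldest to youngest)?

33.8883 million years; Oligocene, Miocene, Pliocene, Pleistocene

End of Eocene = 33.9 Ma; start of Holocene = 0.0117 Ma.
Gap = 33.9 − 0.0117 = 33.8883 Myr.
Epochs wholly inside 33.9–0.0117 Ma: Oligocene (33.9–23.03), Miocene (23.03–5.333), Pliocene (5.333–2.58), Pleistocene (2.58–0.0117).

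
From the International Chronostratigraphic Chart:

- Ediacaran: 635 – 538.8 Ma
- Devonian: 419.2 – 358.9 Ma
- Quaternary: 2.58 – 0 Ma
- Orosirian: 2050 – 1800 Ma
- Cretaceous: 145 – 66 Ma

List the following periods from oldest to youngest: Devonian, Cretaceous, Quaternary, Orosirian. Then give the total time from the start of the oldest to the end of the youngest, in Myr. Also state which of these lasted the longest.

Orosirian, Devonian, Cretaceous, Quaternary; total span 2050 Myr; longest is Orosirian

Start ages (Ma): Orosirian 2050, Devonian 419.2, Cretaceous 145, Quaternary 2.58.
Ordered oldest to youngest: Orosirian, Devonian, Cretaceous, Quaternary.
Span = 2050 − 0 = 2050 Myr.
Durations: Devonian 60.3, Quaternary 2.58, Cretaceous 79, Orosirian 250 → longest is Orosirian (250 Myr).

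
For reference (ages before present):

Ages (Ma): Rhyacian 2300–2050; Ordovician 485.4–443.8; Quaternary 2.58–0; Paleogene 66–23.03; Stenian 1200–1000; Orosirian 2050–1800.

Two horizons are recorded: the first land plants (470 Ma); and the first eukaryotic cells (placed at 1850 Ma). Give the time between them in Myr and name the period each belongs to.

Elapsed time: 1850 − 470 = 1380 Myr.
470 Ma lies within 485.4–443.8 Ma: Ordovician.
1850 Ma lies within 2050–1800 Ma: Orosirian.

1380 million years apart; the first in the Ordovician, the second in the Orosirian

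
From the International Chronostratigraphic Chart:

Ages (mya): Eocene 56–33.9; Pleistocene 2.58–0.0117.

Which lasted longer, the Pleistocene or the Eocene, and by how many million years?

Eocene, by 19.5317 million years

Pleistocene: 2.58 − 0.0117 = 2.5683 Myr.
Eocene: 56 − 33.9 = 22.1 Myr.
Difference: 22.1 − 2.5683 = 19.5317 Myr, so the Eocene was longer.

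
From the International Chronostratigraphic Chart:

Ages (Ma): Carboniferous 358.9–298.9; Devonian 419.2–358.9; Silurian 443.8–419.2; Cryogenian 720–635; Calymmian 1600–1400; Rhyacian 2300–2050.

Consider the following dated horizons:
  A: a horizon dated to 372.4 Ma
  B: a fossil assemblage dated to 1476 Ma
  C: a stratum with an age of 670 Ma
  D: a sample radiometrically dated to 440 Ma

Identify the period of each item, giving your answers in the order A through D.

A: 372.4 Ma lies in 419.2–358.9 Ma, so Devonian.
B: 1476 Ma lies in 1600–1400 Ma, so Calymmian.
C: 670 Ma lies in 720–635 Ma, so Cryogenian.
D: 440 Ma lies in 443.8–419.2 Ma, so Silurian.

A — Devonian; B — Calymmian; C — Cryogenian; D — Silurian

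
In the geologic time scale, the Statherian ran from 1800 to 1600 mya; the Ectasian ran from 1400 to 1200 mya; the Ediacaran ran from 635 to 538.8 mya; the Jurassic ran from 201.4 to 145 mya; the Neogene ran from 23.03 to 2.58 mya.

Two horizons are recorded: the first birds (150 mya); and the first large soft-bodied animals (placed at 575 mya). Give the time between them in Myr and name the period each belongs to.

425 million years apart; the first in the Jurassic, the second in the Ediacaran

Elapsed time: 575 − 150 = 425 Myr.
150 Ma lies within 201.4–145 Ma: Jurassic.
575 Ma lies within 635–538.8 Ma: Ediacaran.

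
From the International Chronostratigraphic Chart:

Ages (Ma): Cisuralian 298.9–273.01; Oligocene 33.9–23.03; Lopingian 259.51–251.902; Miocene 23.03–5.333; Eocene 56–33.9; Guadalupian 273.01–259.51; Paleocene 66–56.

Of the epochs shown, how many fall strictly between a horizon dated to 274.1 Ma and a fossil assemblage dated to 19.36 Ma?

The older date is 274.1 Ma and the younger is 19.36 Ma.
Epochs with start < 274.1 and end > 19.36 Ma: Guadalupian (273.01–259.51), Lopingian (259.51–251.902), Paleocene (66–56), Eocene (56–33.9), Oligocene (33.9–23.03).
That is 5 complete epochs.

5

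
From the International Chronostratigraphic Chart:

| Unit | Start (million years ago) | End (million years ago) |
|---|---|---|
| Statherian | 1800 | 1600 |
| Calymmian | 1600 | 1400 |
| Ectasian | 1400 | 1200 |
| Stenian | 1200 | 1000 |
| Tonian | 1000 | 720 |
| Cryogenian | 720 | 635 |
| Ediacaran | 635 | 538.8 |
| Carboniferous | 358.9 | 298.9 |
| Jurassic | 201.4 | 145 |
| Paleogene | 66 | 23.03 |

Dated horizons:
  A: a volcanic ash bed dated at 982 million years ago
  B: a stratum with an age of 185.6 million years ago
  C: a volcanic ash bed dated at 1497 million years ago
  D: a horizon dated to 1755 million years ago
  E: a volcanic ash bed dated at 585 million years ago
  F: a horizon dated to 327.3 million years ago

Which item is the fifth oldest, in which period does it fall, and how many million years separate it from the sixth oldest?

F, in the Carboniferous; 141.7 million years to B

Sorted oldest-first by Ma: D (1755), C (1497), A (982), E (585), F (327.3), B (185.6).
The fifth oldest is F at 327.3 Ma, which lies in 358.9–298.9 Ma: the Carboniferous.
The sixth oldest is B at 185.6 Ma; separation = |327.3 − 185.6| = 141.7 Myr.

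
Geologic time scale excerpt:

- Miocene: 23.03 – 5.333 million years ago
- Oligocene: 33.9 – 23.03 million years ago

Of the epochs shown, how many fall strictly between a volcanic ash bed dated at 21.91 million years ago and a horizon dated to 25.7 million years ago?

0

Checking each listed span, none has both start < 25.7 Ma and end > 21.91 Ma — every epoch straddles one of the two dates or lies outside them — so the count is 0.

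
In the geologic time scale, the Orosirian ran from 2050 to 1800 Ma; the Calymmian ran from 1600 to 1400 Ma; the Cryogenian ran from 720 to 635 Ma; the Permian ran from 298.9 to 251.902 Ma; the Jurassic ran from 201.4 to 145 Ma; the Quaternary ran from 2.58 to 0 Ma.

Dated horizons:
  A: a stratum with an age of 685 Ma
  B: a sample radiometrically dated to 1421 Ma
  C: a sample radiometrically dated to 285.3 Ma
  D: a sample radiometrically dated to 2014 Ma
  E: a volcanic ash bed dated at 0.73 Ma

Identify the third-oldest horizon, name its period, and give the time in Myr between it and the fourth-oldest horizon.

A, in the Cryogenian; 399.7 million years to C

Larger Ma means older, so oldest first: D 2014 > B 1421 > A 685 > C 285.3 > E 0.73.
Counting 3 along gives A (685 Ma); the excerpt puts that inside the Cryogenian, 720–635 Ma.
Next in line is C (285.3 Ma), and 685 − 285.3 = 399.7 Myr.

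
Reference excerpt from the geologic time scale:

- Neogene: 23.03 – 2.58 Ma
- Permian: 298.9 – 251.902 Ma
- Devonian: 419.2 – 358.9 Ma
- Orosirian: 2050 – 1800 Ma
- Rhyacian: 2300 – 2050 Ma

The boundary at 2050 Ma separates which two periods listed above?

Rhyacian and Orosirian

The Rhyacian ends at 2050 Ma and the Orosirian begins at 2050 Ma, so they share that boundary.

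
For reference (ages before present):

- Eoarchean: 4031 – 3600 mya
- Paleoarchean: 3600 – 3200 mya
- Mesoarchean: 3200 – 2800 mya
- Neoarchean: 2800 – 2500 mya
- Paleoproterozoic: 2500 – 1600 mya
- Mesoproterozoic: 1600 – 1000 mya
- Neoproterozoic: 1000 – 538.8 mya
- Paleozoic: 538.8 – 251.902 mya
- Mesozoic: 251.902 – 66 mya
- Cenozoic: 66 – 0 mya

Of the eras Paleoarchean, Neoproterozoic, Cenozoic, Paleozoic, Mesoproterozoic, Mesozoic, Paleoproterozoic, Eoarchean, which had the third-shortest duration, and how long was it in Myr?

Paleozoic, 286.898 million years

Durations: Paleoarchean 400; Neoproterozoic 461.2; Cenozoic 66; Paleozoic 286.898; Mesoproterozoic 600; Mesozoic 185.902; Paleoproterozoic 900; Eoarchean 431 Myr.
Sorted shortest-first: Cenozoic (66), Mesozoic (185.902), Paleozoic (286.898), Paleoarchean (400), Eoarchean (431), Neoproterozoic (461.2), Mesoproterozoic (600), Paleoproterozoic (900).
The third shortest is Paleozoic at 286.898 Myr.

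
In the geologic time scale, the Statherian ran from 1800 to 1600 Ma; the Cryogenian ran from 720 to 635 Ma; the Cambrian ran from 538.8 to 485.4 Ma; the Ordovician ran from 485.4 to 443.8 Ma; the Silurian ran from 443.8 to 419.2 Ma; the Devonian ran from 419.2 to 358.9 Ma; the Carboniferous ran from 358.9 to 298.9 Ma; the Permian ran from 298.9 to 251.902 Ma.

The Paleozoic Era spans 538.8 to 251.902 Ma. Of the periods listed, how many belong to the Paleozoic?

Periods inside 538.8–251.902 Ma: Cambrian, Ordovician, Silurian, Devonian, Carboniferous, Permian — 6 in total.

6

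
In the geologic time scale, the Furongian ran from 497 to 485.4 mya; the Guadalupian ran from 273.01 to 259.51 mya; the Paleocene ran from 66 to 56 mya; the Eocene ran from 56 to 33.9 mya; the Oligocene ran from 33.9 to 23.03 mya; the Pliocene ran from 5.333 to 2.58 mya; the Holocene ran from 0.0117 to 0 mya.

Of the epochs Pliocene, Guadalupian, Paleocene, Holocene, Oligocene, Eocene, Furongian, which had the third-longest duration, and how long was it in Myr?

Furongian, 11.6 million years

Start − end for each: Pliocene 5.333 − 2.58 = 2.753; Guadalupian 273.01 − 259.51 = 13.5; Paleocene 66 − 56 = 10; Holocene 0.0117 − 0 = 0.0117; Oligocene 33.9 − 23.03 = 10.87; Eocene 56 − 33.9 = 22.1; Furongian 497 − 485.4 = 11.6.
Ranking these from longest: Eocene > Guadalupian > Furongian > Oligocene > Paleocene > Pliocene > Holocene.
Position 3 in that ranking is Furongian, which lasted 11.6 Myr.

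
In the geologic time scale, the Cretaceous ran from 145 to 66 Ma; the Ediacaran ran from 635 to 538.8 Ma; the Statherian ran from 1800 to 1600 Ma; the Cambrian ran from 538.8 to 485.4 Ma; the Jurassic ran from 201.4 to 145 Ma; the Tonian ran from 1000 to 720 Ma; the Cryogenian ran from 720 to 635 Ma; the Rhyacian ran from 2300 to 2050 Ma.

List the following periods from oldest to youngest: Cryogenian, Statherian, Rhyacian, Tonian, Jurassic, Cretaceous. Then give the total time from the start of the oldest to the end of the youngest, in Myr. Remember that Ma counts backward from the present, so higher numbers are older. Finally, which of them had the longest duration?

Start ages (Ma): Rhyacian 2300, Statherian 1800, Tonian 1000, Cryogenian 720, Jurassic 201.4, Cretaceous 145.
Ordered oldest to youngest: Rhyacian, Statherian, Tonian, Cryogenian, Jurassic, Cretaceous.
Span = 2300 − 66 = 2234 Myr.
Durations: Rhyacian 250, Cretaceous 79, Tonian 280, Jurassic 56.4, Cryogenian 85, Statherian 200 → longest is Tonian (280 Myr).

Rhyacian → Statherian → Tonian → Cryogenian → Jurassic → Cretaceous; total span 2234 Myr; longest is Tonian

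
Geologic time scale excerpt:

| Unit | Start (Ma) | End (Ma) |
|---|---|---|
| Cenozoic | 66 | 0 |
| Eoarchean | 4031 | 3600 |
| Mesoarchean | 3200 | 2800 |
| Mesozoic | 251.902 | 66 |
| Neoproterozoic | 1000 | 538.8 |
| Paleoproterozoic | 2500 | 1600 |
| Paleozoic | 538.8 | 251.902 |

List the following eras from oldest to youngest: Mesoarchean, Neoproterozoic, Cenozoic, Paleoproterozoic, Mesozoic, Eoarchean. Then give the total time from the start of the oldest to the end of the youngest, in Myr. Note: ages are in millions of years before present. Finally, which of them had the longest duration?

From the excerpt: Mesoarchean 3200–2800; Neoproterozoic 1000–538.8; Cenozoic 66–0; Paleoproterozoic 2500–1600; Mesozoic 251.902–66; Eoarchean 4031–3600 (Ma).
Larger Ma is earlier, so the oldest is Eoarchean and the youngest is Cenozoic; oldest to youngest: Eoarchean, Mesoarchean, Paleoproterozoic, Neoproterozoic, Mesozoic, Cenozoic.
Oldest start 4031 minus youngest end 0 gives 4031 Myr overall.
Individual lengths (start − end): Paleoproterozoic 900; Mesoarchean 400; Cenozoic 66; Mesozoic 185.902; Eoarchean 431; Neoproterozoic 461.2. The largest is Paleoproterozoic at 900 Myr.

Eoarchean → Mesoarchean → Paleoproterozoic → Neoproterozoic → Mesozoic → Cenozoic; total span 4031 Myr; longest is Paleoproterozoic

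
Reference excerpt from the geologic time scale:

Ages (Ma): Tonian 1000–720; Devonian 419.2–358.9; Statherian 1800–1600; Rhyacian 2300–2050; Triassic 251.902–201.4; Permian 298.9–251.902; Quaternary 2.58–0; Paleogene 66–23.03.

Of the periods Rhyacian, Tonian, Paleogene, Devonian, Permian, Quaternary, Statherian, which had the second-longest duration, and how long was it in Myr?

Start − end for each: Rhyacian 2300 − 2050 = 250; Tonian 1000 − 720 = 280; Paleogene 66 − 23.03 = 42.97; Devonian 419.2 − 358.9 = 60.3; Permian 298.9 − 251.902 = 46.998; Quaternary 2.58 − 0 = 2.58; Statherian 1800 − 1600 = 200.
Ranking these from longest: Tonian > Rhyacian > Statherian > Devonian > Permian > Paleogene > Quaternary.
Position 2 in that ranking is Rhyacian, which lasted 250 Myr.

Rhyacian, 250 million years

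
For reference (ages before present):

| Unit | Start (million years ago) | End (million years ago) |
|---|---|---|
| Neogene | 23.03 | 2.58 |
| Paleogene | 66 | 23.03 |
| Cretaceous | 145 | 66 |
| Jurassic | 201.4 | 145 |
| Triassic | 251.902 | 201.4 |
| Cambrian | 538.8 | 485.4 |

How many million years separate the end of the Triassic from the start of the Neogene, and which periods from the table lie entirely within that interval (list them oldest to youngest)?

178.37 million years; Jurassic, Cretaceous, Paleogene

The Triassic closes at 201.4 Ma and the Neogene opens at 23.03 Ma, so the interval is 201.4 − 23.03 = 178.37 Myr.
A period fits inside if it starts at or after 201.4 Ma and ends at or before 23.03 Ma; oldest first that gives Jurassic, Cretaceous, Paleogene.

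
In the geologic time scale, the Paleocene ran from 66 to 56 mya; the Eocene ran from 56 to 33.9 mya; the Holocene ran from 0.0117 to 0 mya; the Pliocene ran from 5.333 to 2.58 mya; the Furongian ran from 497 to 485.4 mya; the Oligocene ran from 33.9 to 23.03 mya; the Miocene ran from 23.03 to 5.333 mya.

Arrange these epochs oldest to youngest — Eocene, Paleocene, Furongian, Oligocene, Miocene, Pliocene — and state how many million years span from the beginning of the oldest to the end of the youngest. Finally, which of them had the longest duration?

Start ages (Ma): Furongian 497, Paleocene 66, Eocene 56, Oligocene 33.9, Miocene 23.03, Pliocene 5.333.
Ordered oldest to youngest: Furongian, Paleocene, Eocene, Oligocene, Miocene, Pliocene.
Span = 497 − 2.58 = 494.42 Myr.
Durations: Furongian 11.6, Miocene 17.697, Eocene 22.1, Pliocene 2.753, Paleocene 10, Oligocene 10.87 → longest is Eocene (22.1 Myr).

Furongian → Paleocene → Eocene → Oligocene → Miocene → Pliocene; total span 494.42 Myr; longest is Eocene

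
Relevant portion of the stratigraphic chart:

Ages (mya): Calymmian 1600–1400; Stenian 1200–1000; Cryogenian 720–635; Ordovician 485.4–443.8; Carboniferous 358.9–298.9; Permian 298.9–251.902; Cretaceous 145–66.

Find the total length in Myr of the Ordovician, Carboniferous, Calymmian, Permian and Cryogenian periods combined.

433.598 million years

Each duration: Ordovician = 41.6; Carboniferous = 60; Calymmian = 200; Permian = 46.998; Cryogenian = 85.
Sum: 41.6 + 60 + 200 + 46.998 + 85 = 433.598 Myr.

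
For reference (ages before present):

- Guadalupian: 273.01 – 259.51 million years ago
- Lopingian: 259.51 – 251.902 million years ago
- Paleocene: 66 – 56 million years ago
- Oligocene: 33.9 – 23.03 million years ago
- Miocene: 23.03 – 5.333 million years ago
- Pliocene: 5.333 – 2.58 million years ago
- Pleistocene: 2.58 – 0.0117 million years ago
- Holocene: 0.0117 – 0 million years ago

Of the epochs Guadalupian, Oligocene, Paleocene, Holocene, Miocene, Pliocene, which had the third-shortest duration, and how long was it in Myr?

Durations: Guadalupian 13.5; Oligocene 10.87; Paleocene 10; Holocene 0.0117; Miocene 17.697; Pliocene 2.753 Myr.
Sorted shortest-first: Holocene (0.0117), Pliocene (2.753), Paleocene (10), Oligocene (10.87), Guadalupian (13.5), Miocene (17.697).
The third shortest is Paleocene at 10 Myr.

Paleocene, 10 million years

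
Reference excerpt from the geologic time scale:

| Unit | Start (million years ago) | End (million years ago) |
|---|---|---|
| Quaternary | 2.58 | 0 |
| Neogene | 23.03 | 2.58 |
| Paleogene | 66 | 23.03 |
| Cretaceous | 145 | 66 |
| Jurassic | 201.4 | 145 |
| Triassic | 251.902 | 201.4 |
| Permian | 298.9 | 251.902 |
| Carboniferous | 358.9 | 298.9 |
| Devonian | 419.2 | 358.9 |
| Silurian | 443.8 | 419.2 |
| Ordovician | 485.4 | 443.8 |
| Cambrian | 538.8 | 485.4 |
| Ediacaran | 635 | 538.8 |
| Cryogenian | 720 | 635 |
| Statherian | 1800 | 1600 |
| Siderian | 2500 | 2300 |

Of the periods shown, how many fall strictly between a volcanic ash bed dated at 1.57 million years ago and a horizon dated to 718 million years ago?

12

The older date is 718 Ma and the younger is 1.57 Ma.
Periods with start < 718 and end > 1.57 Ma: Ediacaran (635–538.8), Cambrian (538.8–485.4), Ordovician (485.4–443.8), Silurian (443.8–419.2), Devonian (419.2–358.9), Carboniferous (358.9–298.9), Permian (298.9–251.902), Triassic (251.902–201.4), Jurassic (201.4–145), Cretaceous (145–66), Paleogene (66–23.03), Neogene (23.03–2.58).
That is 12 complete periods.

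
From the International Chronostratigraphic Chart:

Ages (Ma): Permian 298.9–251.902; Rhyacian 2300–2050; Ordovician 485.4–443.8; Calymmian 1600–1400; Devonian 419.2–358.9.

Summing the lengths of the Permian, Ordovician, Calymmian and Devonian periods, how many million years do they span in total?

348.898 million years

Each duration: Permian = 46.998; Ordovician = 41.6; Calymmian = 200; Devonian = 60.3.
Sum: 46.998 + 41.6 + 200 + 60.3 = 348.898 Myr.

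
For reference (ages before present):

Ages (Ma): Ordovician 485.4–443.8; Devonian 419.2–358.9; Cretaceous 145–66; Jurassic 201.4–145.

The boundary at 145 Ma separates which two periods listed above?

The Jurassic ends at 145 Ma and the Cretaceous begins at 145 Ma, so they share that boundary.

Jurassic and Cretaceous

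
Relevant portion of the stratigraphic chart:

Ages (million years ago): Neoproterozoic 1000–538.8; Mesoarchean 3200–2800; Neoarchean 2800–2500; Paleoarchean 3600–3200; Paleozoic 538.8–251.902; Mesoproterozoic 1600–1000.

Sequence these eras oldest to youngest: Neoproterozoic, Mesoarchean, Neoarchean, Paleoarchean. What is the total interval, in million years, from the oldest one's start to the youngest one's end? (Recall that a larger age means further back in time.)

Start ages (Ma): Paleoarchean 3600, Mesoarchean 3200, Neoarchean 2800, Neoproterozoic 1000.
Ordered oldest to youngest: Paleoarchean, Mesoarchean, Neoarchean, Neoproterozoic.
Span = 3600 − 538.8 = 3061.2 Myr.

Paleoarchean, Mesoarchean, Neoarchean, Neoproterozoic; total span 3061.2 Myr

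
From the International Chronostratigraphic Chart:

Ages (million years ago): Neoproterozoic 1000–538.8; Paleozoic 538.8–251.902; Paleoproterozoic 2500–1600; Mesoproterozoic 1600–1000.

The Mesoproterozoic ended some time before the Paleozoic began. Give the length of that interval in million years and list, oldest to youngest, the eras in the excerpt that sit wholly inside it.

The Mesoproterozoic closes at 1000 Ma and the Paleozoic opens at 538.8 Ma, so the interval is 1000 − 538.8 = 461.2 Myr.
An era fits inside if it starts at or after 1000 Ma and ends at or before 538.8 Ma; oldest first that gives Neoproterozoic.

461.2 million years; Neoproterozoic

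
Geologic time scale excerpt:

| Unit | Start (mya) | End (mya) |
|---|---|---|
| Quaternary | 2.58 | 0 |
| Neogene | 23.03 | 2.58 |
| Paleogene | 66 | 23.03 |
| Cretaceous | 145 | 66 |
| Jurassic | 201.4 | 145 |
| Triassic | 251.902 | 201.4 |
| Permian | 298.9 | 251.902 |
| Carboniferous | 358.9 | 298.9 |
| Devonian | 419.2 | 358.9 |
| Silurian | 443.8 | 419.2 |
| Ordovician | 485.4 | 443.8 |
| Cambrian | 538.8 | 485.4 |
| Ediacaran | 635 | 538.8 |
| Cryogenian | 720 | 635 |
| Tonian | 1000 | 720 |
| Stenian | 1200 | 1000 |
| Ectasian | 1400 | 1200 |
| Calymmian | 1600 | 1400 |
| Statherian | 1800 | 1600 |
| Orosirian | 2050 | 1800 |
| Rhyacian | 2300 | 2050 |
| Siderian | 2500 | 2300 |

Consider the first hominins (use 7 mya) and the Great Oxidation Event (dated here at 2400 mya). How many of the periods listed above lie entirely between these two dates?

2400 Ma sits inside the Siderian (2500–2300) and 7 Ma inside the Neogene (23.03–2.58); neither of those is wholly between the two dates.
The listed periods lying completely between them are Rhyacian, Orosirian, Statherian, Calymmian, Ectasian, Stenian, Tonian, Cryogenian, Ediacaran, Cambrian, Ordovician, Silurian, Devonian, Carboniferous, Permian, Triassic, Jurassic, Cretaceous, Paleogene — 19 in all.

19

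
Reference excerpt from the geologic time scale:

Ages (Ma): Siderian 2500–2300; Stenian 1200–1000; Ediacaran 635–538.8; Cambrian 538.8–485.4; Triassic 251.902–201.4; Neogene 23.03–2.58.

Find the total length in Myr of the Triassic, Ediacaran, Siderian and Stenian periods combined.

Duration is start − end for each: (251.902 − 201.4) + (635 − 538.8) + (2500 − 2300) + (1200 − 1000).
That is 50.502 + 96.2 + 200 + 200, which totals 546.702 million years.

546.702 million years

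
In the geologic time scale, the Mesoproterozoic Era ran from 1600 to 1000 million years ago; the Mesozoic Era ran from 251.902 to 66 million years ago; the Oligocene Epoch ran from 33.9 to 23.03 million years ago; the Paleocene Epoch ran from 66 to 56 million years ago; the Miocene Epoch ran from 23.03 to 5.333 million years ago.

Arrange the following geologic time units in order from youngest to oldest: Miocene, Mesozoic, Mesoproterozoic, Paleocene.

The oldest of these is Mesoproterozoic (starts 1600 Ma) and the youngest is Miocene (ends 5.333 Ma).
In between, by decreasing start age: Mesozoic (251.902), Paleocene (66).
Listing youngest first means reversing that sequence.

Miocene, Paleocene, Mesozoic, Mesoproterozoic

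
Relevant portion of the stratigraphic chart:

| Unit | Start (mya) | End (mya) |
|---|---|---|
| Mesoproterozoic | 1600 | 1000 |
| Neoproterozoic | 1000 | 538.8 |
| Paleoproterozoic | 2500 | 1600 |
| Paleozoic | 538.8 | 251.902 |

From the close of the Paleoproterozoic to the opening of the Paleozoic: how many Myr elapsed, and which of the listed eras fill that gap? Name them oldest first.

1061.2 million years; Mesoproterozoic, Neoproterozoic

End of Paleoproterozoic = 1600 Ma; start of Paleozoic = 538.8 Ma.
Gap = 1600 − 538.8 = 1061.2 Myr.
Eras wholly inside 1600–538.8 Ma: Mesoproterozoic (1600–1000), Neoproterozoic (1000–538.8).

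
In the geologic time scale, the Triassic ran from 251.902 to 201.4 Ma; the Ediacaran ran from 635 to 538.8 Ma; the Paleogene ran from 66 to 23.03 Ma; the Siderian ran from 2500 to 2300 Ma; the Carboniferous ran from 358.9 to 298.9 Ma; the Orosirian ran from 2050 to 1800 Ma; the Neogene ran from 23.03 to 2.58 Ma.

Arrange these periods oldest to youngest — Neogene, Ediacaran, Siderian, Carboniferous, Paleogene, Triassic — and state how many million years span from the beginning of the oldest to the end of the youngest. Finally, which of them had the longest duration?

From the excerpt: Neogene 23.03–2.58; Ediacaran 635–538.8; Siderian 2500–2300; Carboniferous 358.9–298.9; Paleogene 66–23.03; Triassic 251.902–201.4 (Ma).
Larger Ma is earlier, so the oldest is Siderian and the youngest is Neogene; oldest to youngest: Siderian, Ediacaran, Carboniferous, Triassic, Paleogene, Neogene.
Oldest start 2500 minus youngest end 2.58 gives 2497.42 Myr overall.
Individual lengths (start − end): Paleogene 42.97; Neogene 20.45; Triassic 50.502; Ediacaran 96.2; Carboniferous 60; Siderian 200. The largest is Siderian at 200 Myr.

Siderian, Ediacaran, Carboniferous, Triassic, Paleogene, Neogene; total span 2497.42 Myr; longest is Siderian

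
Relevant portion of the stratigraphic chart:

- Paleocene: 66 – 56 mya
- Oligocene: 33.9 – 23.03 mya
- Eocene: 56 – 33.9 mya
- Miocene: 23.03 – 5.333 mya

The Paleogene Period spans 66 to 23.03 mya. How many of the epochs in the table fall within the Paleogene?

Epochs inside 66–23.03 Ma: Paleocene, Eocene, Oligocene — 3 in total.

3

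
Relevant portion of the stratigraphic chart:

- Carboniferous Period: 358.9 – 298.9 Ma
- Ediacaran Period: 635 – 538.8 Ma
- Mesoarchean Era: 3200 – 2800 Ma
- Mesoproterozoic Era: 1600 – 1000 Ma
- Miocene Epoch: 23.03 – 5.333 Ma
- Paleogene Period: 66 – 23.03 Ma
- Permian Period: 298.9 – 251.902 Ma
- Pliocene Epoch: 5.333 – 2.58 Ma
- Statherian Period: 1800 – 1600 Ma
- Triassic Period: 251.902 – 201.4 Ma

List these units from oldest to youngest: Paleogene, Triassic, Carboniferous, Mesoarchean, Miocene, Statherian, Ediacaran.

Sorting by start age (descending Ma, since larger Ma = older): Mesoarchean began 3200, Statherian began 1800, Ediacaran began 635, Carboniferous began 358.9, Triassic began 251.902, Paleogene began 66, Miocene began 23.03.

Mesoarchean, Statherian, Ediacaran, Carboniferous, Triassic, Paleogene, Miocene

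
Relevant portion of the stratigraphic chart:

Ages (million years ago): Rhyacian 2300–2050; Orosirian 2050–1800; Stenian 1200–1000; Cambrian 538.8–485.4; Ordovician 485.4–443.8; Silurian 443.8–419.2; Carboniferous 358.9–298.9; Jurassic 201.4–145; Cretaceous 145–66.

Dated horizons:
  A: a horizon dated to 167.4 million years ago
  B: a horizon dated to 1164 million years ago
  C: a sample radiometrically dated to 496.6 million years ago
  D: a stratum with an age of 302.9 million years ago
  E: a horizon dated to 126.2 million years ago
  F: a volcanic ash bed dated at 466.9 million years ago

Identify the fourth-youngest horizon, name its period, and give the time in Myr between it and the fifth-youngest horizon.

F, in the Ordovician; 29.7 million years to C

Sorted youngest-first by Ma: E (126.2), A (167.4), D (302.9), F (466.9), C (496.6), B (1164).
The fourth youngest is F at 466.9 Ma, which lies in 485.4–443.8 Ma: the Ordovician.
The fifth youngest is C at 496.6 Ma; separation = |466.9 − 496.6| = 29.7 Myr.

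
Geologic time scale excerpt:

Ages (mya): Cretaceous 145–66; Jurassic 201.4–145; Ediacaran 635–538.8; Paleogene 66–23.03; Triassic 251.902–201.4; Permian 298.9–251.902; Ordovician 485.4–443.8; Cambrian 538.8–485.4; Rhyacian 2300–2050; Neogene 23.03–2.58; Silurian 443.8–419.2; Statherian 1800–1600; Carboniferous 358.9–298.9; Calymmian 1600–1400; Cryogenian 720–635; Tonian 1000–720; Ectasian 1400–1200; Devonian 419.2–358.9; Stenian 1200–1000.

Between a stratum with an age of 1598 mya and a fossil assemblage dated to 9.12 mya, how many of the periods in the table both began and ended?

1598 Ma sits inside the Calymmian (1600–1400) and 9.12 Ma inside the Neogene (23.03–2.58); neither of those is wholly between the two dates.
The listed periods lying completely between them are Ectasian, Stenian, Tonian, Cryogenian, Ediacaran, Cambrian, Ordovician, Silurian, Devonian, Carboniferous, Permian, Triassic, Jurassic, Cretaceous, Paleogene — 15 in all.

15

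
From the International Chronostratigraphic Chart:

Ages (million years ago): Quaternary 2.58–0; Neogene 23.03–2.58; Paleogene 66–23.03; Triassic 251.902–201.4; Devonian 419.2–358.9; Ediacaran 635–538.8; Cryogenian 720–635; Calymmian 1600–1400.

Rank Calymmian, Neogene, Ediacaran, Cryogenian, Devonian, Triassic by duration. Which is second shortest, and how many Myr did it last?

Start − end for each: Calymmian 1600 − 1400 = 200; Neogene 23.03 − 2.58 = 20.45; Ediacaran 635 − 538.8 = 96.2; Cryogenian 720 − 635 = 85; Devonian 419.2 − 358.9 = 60.3; Triassic 251.902 − 201.4 = 50.502.
Ranking these from shortest: Neogene < Triassic < Devonian < Cryogenian < Ediacaran < Calymmian.
Position 2 in that ranking is Triassic, which lasted 50.502 Myr.

Triassic, 50.502 million years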